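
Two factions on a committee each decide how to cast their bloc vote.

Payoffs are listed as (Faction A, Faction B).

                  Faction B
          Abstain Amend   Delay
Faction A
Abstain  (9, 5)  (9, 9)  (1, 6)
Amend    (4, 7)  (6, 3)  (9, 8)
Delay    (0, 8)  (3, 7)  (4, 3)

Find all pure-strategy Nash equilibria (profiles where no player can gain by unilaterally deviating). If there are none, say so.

(Abstain, Abstain): Faction B can switch to Amend (5 → 9). Not NE.
(Abstain, Amend): Faction A gets 9, best alternative 6; Faction B gets 9, best alternative 6. No profitable deviation — NE.
(Abstain, Delay): Faction A can switch to Amend (1 → 9). Not NE.
(Amend, Abstain): Faction A can switch to Abstain (4 → 9). Not NE.
(Amend, Amend): Faction A can switch to Abstain (6 → 9). Not NE.
(Amend, Delay): Faction A gets 9, best alternative 4; Faction B gets 8, best alternative 7. No profitable deviation — NE.
(Delay, Abstain): Faction A can switch to Abstain (0 → 9). Not NE.
(Delay, Amend): Faction A can switch to Abstain (3 → 9). Not NE.
(Delay, Delay): Faction A can switch to Amend (4 → 9). Not NE.

Pure-strategy Nash equilibria: (Abstain, Amend) and (Amend, Delay)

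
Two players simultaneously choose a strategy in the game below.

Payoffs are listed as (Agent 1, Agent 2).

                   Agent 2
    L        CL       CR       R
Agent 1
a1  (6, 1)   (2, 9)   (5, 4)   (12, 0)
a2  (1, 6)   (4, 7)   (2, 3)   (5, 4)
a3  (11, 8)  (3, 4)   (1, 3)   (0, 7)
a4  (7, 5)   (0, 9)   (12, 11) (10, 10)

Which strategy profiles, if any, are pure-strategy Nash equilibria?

(a1, L): Agent 1 can switch to a3 (6 → 11). Not NE.
(a1, CL): Agent 1 can switch to a2 (2 → 4). Not NE.
(a1, CR): Agent 1 can switch to a4 (5 → 12). Not NE.
(a1, R): Agent 2 can switch to L (0 → 1). Not NE.
(a2, L): Agent 1 can switch to a1 (1 → 6). Not NE.
(a2, CL): Agent 1 gets 4, best alternative 3; Agent 2 gets 7, best alternative 6. No profitable deviation — NE.
(a2, CR): Agent 1 can switch to a1 (2 → 5). Not NE.
(a2, R): Agent 1 can switch to a1 (5 → 12). Not NE.
(a3, L): Agent 1 gets 11, best alternative 7; Agent 2 gets 8, best alternative 7. No profitable deviation — NE.
(a3, CL): Agent 1 can switch to a2 (3 → 4). Not NE.
(a3, CR): Agent 1 can switch to a1 (1 → 5). Not NE.
(a3, R): Agent 1 can switch to a1 (0 → 12). Not NE.
(a4, CR): Agent 1 gets 12, best alternative 5; Agent 2 gets 11, best alternative 10. No profitable deviation — NE.
(The remaining 3 profiles each have a profitable deviation by the same check.)

Pure-strategy Nash equilibria: (a2, CL), (a3, L), (a4, CR)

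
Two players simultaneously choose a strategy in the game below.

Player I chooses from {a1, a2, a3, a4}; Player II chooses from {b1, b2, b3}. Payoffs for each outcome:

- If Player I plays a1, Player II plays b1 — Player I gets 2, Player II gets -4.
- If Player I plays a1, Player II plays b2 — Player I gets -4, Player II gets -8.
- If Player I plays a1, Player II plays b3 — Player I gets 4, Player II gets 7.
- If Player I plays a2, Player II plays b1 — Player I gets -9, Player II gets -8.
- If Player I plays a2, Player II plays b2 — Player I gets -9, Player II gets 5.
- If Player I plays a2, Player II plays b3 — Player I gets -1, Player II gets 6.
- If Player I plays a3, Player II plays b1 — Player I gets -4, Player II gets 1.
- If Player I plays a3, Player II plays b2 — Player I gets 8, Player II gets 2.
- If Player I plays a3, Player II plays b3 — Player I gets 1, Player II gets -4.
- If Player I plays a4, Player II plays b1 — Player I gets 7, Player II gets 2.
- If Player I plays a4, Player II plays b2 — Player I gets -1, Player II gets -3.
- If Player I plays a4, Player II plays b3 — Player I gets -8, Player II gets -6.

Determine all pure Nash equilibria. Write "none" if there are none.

Player I against b1: payoffs 2, -9, -4, 7 → best response a4.
Player I against b2: payoffs -4, -9, 8, -1 → best response a3.
Player I against b3: payoffs 4, -1, 1, -8 → best response a1.
Player II against a1: payoffs -4, -8, 7 → best response b3.
Player II against a2: payoffs -8, 5, 6 → best response b3.
Player II against a3: payoffs 1, 2, -4 → best response b2.
Player II against a4: payoffs 2, -3, -6 → best response b1.
Mutual best responses: (a1, b3); (a3, b2); (a4, b1).

The pure Nash equilibria are (a1, b3), (a3, b2), (a4, b1).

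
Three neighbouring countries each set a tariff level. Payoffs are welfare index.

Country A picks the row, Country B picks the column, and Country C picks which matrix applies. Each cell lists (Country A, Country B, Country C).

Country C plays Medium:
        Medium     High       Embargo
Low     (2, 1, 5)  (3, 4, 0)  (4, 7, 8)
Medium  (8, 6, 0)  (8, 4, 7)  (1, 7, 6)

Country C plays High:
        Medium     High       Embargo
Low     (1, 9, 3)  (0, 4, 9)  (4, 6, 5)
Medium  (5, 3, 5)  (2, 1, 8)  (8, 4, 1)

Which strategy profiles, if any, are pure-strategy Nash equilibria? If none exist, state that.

(Low, Embargo, Medium)

Country A against (Medium, Medium): payoffs 2, 8 → best response Medium.
Country A against (Medium, High): payoffs 1, 5 → best response Medium.
Country A against (High, Medium): payoffs 3, 8 → best response Medium.
Country A against (High, High): payoffs 0, 2 → best response Medium.
Country A against (Embargo, Medium): payoffs 4, 1 → best response Low.
Country A against (Embargo, High): payoffs 4, 8 → best response Medium.
Country B against (Low, Medium): payoffs 1, 4, 7 → best response Embargo.
Country B against (Low, High): payoffs 9, 4, 6 → best response Medium.
Country B against (Medium, Medium): payoffs 6, 4, 7 → best response Embargo.
Country B against (Medium, High): payoffs 3, 1, 4 → best response Embargo.
Country C against (Low, Medium): payoffs 5, 3 → best response Medium.
Country C against (Low, High): payoffs 0, 9 → best response High.
Country C against (Low, Embargo): payoffs 8, 5 → best response Medium.
Country C against (Medium, Medium): payoffs 0, 5 → best response High.
Country C against (Medium, High): payoffs 7, 8 → best response High.
Country C against (Medium, Embargo): payoffs 6, 1 → best response Medium.
Mutual best responses: (Low, Embargo, Medium).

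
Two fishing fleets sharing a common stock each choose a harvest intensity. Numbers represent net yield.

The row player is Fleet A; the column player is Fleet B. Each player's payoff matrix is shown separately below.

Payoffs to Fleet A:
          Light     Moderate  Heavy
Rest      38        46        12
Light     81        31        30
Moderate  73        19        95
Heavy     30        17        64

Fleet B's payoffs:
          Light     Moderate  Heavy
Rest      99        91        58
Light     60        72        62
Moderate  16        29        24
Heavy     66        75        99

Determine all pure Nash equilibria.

This game has no pure Nash equilibrium.

Mark each player's best response to every combination of opponents' strategies; a profile where every player is best-responding is a pure Nash equilibrium.
Fleet A against Light: payoffs 38, 81, 73, 30 → best response Light.
Fleet A against Moderate: payoffs 46, 31, 19, 17 → best response Rest.
Fleet A against Heavy: payoffs 12, 30, 95, 64 → best response Moderate.
Fleet B against Rest: payoffs 99, 91, 58 → best response Light.
Fleet B against Light: payoffs 60, 72, 62 → best response Moderate.
Fleet B against Moderate: payoffs 16, 29, 24 → best response Moderate.
Fleet B against Heavy: payoffs 66, 75, 99 → best response Heavy.
No profile is a mutual best response for all players.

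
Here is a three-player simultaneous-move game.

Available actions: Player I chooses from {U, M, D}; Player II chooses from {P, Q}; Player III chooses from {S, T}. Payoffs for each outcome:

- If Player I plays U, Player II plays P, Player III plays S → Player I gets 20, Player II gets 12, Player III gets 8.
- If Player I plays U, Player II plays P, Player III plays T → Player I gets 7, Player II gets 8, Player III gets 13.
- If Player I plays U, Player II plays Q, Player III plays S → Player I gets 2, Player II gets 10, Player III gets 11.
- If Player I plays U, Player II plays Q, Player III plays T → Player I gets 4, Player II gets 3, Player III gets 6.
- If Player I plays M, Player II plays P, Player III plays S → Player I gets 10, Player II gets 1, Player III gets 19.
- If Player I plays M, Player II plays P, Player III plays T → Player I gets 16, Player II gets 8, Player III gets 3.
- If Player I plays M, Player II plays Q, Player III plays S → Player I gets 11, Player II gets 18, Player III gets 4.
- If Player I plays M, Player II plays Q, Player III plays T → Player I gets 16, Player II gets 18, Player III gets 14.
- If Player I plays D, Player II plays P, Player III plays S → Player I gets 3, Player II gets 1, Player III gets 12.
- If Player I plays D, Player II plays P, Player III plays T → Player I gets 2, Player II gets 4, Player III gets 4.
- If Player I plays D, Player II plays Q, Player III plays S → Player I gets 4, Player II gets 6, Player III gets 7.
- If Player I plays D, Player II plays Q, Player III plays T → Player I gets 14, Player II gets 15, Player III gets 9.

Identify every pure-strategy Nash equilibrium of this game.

The unique pure-strategy Nash equilibrium is (M, Q, T).

(U, P, S): Player III can switch to T (8 → 13). Not NE.
(U, P, T): Player I can switch to M (7 → 16). Not NE.
(U, Q, S): Player I can switch to M (2 → 11). Not NE.
(U, Q, T): Player I can switch to M (4 → 16). Not NE.
(M, P, S): Player I can switch to U (10 → 20). Not NE.
(M, P, T): Player II can switch to Q (8 → 18). Not NE.
(M, Q, S): Player III can switch to T (4 → 14). Not NE.
(M, Q, T): Player I gets 16, best alternative 14; Player II gets 18, best alternative 8; Player III gets 14, best alternative 4. No profitable deviation — NE.
(D, P, S): Player I can switch to U (3 → 20). Not NE.
(D, P, T): Player I can switch to U (2 → 7). Not NE.
(D, Q, S): Player I can switch to M (4 → 11). Not NE.
(D, Q, T): Player I can switch to M (14 → 16). Not NE.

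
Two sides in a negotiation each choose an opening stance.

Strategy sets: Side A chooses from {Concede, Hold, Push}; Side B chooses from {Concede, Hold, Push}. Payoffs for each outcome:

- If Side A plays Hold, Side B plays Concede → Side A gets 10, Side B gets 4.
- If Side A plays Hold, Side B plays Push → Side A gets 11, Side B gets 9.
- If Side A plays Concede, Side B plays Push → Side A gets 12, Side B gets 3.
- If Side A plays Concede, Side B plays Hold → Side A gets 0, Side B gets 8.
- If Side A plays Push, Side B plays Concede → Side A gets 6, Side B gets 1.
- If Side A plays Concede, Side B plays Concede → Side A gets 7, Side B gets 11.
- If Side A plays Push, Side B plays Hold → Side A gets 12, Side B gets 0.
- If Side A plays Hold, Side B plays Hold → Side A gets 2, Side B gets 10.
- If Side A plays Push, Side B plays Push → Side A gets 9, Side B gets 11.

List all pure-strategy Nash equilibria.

Mark each player's best response to every combination of opponents' strategies; a profile where every player is best-responding is a pure Nash equilibrium.
Side A against Concede: payoffs 7, 10, 6 → best response Hold.
Side A against Hold: payoffs 0, 2, 12 → best response Push.
Side A against Push: payoffs 12, 11, 9 → best response Concede.
Side B against Concede: payoffs 11, 8, 3 → best response Concede.
Side B against Hold: payoffs 4, 10, 9 → best response Hold.
Side B against Push: payoffs 1, 0, 11 → best response Push.
No profile is a mutual best response for all players.

This game has no pure Nash equilibrium.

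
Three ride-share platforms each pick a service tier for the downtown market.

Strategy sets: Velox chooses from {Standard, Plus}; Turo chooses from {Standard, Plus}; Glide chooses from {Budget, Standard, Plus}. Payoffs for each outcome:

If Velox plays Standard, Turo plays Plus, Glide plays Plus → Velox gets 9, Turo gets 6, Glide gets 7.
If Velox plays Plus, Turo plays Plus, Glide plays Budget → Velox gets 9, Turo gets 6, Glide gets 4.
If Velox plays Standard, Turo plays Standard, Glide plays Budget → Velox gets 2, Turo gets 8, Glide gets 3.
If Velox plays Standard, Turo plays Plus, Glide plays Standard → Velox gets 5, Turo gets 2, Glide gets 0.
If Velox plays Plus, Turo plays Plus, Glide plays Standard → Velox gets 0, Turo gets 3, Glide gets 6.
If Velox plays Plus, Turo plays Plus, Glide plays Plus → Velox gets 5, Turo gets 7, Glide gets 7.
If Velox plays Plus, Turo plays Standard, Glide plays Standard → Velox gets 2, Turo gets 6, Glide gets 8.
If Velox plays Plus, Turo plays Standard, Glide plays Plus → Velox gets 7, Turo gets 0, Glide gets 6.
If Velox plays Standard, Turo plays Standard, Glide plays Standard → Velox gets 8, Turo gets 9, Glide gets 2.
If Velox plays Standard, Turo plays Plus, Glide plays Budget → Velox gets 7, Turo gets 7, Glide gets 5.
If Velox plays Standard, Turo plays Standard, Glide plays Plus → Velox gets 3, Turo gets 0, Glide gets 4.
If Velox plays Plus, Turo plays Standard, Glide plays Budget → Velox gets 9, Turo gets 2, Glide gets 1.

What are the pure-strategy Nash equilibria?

(Standard, Standard, Budget): Velox can switch to Plus (2 → 9). Not NE.
(Standard, Standard, Standard): Glide can switch to Budget (2 → 3). Not NE.
(Standard, Standard, Plus): Velox can switch to Plus (3 → 7). Not NE.
(Standard, Plus, Budget): Velox can switch to Plus (7 → 9). Not NE.
(Standard, Plus, Standard): Turo can switch to Standard (2 → 9). Not NE.
(Standard, Plus, Plus): Velox gets 9, best alternative 5; Turo gets 6, best alternative 0; Glide gets 7, best alternative 5. No profitable deviation — NE.
(Plus, Standard, Budget): Turo can switch to Plus (2 → 6). Not NE.
(Plus, Standard, Standard): Velox can switch to Standard (2 → 8). Not NE.
(Plus, Standard, Plus): Turo can switch to Plus (0 → 7). Not NE.
(Plus, Plus, Budget): Glide can switch to Standard (4 → 6). Not NE.
(Plus, Plus, Standard): Velox can switch to Standard (0 → 5). Not NE.
(The remaining 1 profile has a profitable deviation by the same check.)

Pure NE: (Standard, Plus, Plus)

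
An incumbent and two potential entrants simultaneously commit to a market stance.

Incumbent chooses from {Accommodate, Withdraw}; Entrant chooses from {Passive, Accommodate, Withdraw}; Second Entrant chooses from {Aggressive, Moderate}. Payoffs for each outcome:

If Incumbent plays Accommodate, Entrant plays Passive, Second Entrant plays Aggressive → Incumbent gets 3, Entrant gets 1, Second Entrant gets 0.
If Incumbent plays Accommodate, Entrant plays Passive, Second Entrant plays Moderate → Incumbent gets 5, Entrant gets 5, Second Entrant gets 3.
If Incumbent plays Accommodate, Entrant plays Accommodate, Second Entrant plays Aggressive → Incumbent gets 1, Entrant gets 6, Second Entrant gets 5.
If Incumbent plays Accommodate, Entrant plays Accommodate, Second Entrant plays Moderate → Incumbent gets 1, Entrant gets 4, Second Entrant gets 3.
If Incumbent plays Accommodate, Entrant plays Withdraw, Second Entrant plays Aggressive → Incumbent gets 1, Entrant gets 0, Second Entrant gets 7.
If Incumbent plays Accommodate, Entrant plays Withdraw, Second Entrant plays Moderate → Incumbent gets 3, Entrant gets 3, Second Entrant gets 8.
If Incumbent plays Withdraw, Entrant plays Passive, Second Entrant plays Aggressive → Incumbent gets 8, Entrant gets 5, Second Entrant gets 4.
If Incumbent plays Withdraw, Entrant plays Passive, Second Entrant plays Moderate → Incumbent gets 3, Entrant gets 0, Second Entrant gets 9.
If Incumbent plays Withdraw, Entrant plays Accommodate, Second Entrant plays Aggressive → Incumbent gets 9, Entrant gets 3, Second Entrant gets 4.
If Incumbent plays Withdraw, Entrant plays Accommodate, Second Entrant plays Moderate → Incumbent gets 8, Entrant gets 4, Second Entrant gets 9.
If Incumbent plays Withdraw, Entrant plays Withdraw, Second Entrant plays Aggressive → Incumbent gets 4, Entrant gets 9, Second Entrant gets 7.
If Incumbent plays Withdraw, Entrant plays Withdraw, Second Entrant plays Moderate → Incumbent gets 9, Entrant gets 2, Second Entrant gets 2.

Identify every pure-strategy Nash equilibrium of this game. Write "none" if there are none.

For each player, find the best response to each opponent profile; mutual best responses are the pure NE.
Incumbent against (Passive, Aggressive): payoffs 3, 8 → best response Withdraw.
Incumbent against (Passive, Moderate): payoffs 5, 3 → best response Accommodate.
Incumbent against (Accommodate, Aggressive): payoffs 1, 9 → best response Withdraw.
Incumbent against (Accommodate, Moderate): payoffs 1, 8 → best response Withdraw.
Incumbent against (Withdraw, Aggressive): payoffs 1, 4 → best response Withdraw.
Incumbent against (Withdraw, Moderate): payoffs 3, 9 → best response Withdraw.
Entrant against (Accommodate, Aggressive): payoffs 1, 6, 0 → best response Accommodate.
Entrant against (Accommodate, Moderate): payoffs 5, 4, 3 → best response Passive.
Entrant against (Withdraw, Aggressive): payoffs 5, 3, 9 → best response Withdraw.
Entrant against (Withdraw, Moderate): payoffs 0, 4, 2 → best response Accommodate.
Second Entrant against (Accommodate, Passive): payoffs 0, 3 → best response Moderate.
Second Entrant against (Accommodate, Accommodate): payoffs 5, 3 → best response Aggressive.
Second Entrant against (Accommodate, Withdraw): payoffs 7, 8 → best response Moderate.
Second Entrant against (Withdraw, Passive): payoffs 4, 9 → best response Moderate.
Second Entrant against (Withdraw, Accommodate): payoffs 4, 9 → best response Moderate.
Second Entrant against (Withdraw, Withdraw): payoffs 7, 2 → best response Aggressive.
Mutual best responses: (Accommodate, Passive, Moderate); (Withdraw, Accommodate, Moderate); (Withdraw, Withdraw, Aggressive).

The pure Nash equilibria are (Accommodate, Passive, Moderate); (Withdraw, Accommodate, Moderate); (Withdraw, Withdraw, Aggressive).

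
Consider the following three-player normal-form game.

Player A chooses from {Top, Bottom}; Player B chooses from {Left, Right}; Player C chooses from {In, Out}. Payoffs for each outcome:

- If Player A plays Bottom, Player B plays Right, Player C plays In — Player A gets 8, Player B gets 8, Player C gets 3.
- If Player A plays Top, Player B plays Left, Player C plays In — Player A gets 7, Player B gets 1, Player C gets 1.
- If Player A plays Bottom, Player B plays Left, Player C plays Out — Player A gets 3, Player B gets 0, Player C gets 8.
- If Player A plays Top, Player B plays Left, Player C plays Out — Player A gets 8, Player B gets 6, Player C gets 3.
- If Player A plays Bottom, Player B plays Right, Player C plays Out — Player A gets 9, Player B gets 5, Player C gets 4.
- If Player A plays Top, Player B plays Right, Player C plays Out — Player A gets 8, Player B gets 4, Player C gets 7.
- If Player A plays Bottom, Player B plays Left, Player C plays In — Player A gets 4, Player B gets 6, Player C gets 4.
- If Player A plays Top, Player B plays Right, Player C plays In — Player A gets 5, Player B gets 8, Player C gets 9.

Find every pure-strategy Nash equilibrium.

(Top, Left, Out), (Bottom, Right, Out)

(Top, Left, In): Player B can switch to Right (1 → 8). Not NE.
(Top, Left, Out): Player A gets 8, best alternative 3; Player B gets 6, best alternative 4; Player C gets 3, best alternative 1. No profitable deviation — NE.
(Top, Right, In): Player A can switch to Bottom (5 → 8). Not NE.
(Top, Right, Out): Player A can switch to Bottom (8 → 9). Not NE.
(Bottom, Left, In): Player A can switch to Top (4 → 7). Not NE.
(Bottom, Left, Out): Player A can switch to Top (3 → 8). Not NE.
(Bottom, Right, In): Player C can switch to Out (3 → 4). Not NE.
(Bottom, Right, Out): Player A gets 9, best alternative 8; Player B gets 5, best alternative 0; Player C gets 4, best alternative 3. No profitable deviation — NE.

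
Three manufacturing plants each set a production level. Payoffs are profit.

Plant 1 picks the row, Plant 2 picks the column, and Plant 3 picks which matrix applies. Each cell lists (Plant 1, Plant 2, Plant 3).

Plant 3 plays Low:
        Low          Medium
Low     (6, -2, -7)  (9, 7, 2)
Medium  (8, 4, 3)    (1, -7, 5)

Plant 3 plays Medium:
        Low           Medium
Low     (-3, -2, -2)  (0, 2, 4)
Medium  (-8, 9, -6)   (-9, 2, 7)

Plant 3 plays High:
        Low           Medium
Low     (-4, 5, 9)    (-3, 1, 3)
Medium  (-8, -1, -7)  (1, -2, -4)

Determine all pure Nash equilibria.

Pure-strategy Nash equilibria: (Low, Low, High) and (Low, Medium, Medium) and (Medium, Low, Low)

For each player, find the best response to each opponent profile; mutual best responses are the pure NE.
Plant 1 against (Low, Low): payoffs 6, 8 → best response Medium.
Plant 1 against (Low, Medium): payoffs -3, -8 → best response Low.
Plant 1 against (Low, High): payoffs -4, -8 → best response Low.
Plant 1 against (Medium, Low): payoffs 9, 1 → best response Low.
Plant 1 against (Medium, Medium): payoffs 0, -9 → best response Low.
Plant 1 against (Medium, High): payoffs -3, 1 → best response Medium.
Plant 2 against (Low, Low): payoffs -2, 7 → best response Medium.
Plant 2 against (Low, Medium): payoffs -2, 2 → best response Medium.
Plant 2 against (Low, High): payoffs 5, 1 → best response Low.
Plant 2 against (Medium, Low): payoffs 4, -7 → best response Low.
Plant 2 against (Medium, Medium): payoffs 9, 2 → best response Low.
Plant 2 against (Medium, High): payoffs -1, -2 → best response Low.
Plant 3 against (Low, Low): payoffs -7, -2, 9 → best response High.
Plant 3 against (Low, Medium): payoffs 2, 4, 3 → best response Medium.
Plant 3 against (Medium, Low): payoffs 3, -6, -7 → best response Low.
Plant 3 against (Medium, Medium): payoffs 5, 7, -4 → best response Medium.
Mutual best responses: (Low, Low, High); (Low, Medium, Medium); (Medium, Low, Low).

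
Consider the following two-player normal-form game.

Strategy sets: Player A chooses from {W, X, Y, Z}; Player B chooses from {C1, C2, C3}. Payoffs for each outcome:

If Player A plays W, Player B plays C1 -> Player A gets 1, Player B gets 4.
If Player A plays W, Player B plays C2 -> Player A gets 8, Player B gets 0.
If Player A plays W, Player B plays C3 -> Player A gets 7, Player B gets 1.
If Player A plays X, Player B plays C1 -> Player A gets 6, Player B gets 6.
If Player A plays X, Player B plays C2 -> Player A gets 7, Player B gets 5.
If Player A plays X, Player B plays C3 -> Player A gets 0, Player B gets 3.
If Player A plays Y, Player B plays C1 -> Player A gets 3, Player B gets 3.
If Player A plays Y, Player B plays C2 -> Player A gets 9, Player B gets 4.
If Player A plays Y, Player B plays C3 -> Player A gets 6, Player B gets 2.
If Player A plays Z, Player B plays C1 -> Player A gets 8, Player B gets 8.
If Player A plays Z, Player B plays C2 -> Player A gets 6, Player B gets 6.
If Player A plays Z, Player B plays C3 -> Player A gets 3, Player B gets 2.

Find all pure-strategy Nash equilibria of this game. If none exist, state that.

The pure Nash equilibria are (Y, C2); (Z, C1).

Check each profile: it is a Nash equilibrium iff no player can strictly gain by switching unilaterally.
(W, C1): Player A can switch to X (1 → 6). Not NE.
(W, C2): Player A can switch to Y (8 → 9). Not NE.
(W, C3): Player B can switch to C1 (1 → 4). Not NE.
(X, C1): Player A can switch to Z (6 → 8). Not NE.
(X, C2): Player A can switch to W (7 → 8). Not NE.
(X, C3): Player A can switch to W (0 → 7). Not NE.
(Y, C2): Player A gets 9, best alternative 8; Player B gets 4, best alternative 3. No profitable deviation — NE.
(Z, C1): Player A gets 8, best alternative 6; Player B gets 8, best alternative 6. No profitable deviation — NE.
(The remaining 4 profiles each have a profitable deviation by the same check.)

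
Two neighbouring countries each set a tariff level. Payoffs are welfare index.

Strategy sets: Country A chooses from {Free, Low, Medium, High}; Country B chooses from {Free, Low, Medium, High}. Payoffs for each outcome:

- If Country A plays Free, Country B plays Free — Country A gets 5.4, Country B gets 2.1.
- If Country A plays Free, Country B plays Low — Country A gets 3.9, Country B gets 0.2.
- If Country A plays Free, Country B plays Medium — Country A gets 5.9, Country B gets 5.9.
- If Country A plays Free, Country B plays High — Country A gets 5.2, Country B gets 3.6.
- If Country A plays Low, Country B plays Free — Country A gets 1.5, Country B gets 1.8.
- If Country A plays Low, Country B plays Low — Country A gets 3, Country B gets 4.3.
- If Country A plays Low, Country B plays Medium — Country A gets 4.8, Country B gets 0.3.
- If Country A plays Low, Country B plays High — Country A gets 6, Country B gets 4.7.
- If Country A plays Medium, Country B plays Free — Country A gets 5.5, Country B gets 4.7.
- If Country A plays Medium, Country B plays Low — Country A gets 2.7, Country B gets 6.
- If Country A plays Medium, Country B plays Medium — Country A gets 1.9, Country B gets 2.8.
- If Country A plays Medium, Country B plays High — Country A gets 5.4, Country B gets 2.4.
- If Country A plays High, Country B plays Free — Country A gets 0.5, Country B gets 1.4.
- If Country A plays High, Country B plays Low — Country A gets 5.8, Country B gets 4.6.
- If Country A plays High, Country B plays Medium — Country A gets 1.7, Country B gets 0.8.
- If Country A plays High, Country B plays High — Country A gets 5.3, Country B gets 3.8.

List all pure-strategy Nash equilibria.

Pure-strategy Nash equilibria: (Free, Medium), (Low, High), (High, Low)

Country A against Free: payoffs 5.4, 1.5, 5.5, 0.5 → best response Medium.
Country A against Low: payoffs 3.9, 3, 2.7, 5.8 → best response High.
Country A against Medium: payoffs 5.9, 4.8, 1.9, 1.7 → best response Free.
Country A against High: payoffs 5.2, 6, 5.4, 5.3 → best response Low.
Country B against Free: payoffs 2.1, 0.2, 5.9, 3.6 → best response Medium.
Country B against Low: payoffs 1.8, 4.3, 0.3, 4.7 → best response High.
Country B against Medium: payoffs 4.7, 6, 2.8, 2.4 → best response Low.
Country B against High: payoffs 1.4, 4.6, 0.8, 3.8 → best response Low.
Mutual best responses: (Free, Medium); (Low, High); (High, Low).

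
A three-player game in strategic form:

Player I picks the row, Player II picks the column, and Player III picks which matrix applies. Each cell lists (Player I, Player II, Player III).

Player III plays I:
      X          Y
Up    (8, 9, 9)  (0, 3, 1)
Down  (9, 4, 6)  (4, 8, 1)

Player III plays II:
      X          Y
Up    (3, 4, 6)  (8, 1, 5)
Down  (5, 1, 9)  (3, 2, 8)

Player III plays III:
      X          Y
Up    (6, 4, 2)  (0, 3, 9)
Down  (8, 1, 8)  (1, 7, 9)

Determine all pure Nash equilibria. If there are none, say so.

Player I against (X, I): payoffs 8, 9 → best response Down.
Player I against (X, II): payoffs 3, 5 → best response Down.
Player I against (X, III): payoffs 6, 8 → best response Down.
Player I against (Y, I): payoffs 0, 4 → best response Down.
Player I against (Y, II): payoffs 8, 3 → best response Up.
Player I against (Y, III): payoffs 0, 1 → best response Down.
Player II against (Up, I): payoffs 9, 3 → best response X.
Player II against (Up, II): payoffs 4, 1 → best response X.
Player II against (Up, III): payoffs 4, 3 → best response X.
Player II against (Down, I): payoffs 4, 8 → best response Y.
Player II against (Down, II): payoffs 1, 2 → best response Y.
Player II against (Down, III): payoffs 1, 7 → best response Y.
Player III against (Up, X): payoffs 9, 6, 2 → best response I.
Player III against (Up, Y): payoffs 1, 5, 9 → best response III.
Player III against (Down, X): payoffs 6, 9, 8 → best response II.
Player III against (Down, Y): payoffs 1, 8, 9 → best response III.
Mutual best responses: (Down, Y, III).

The unique pure-strategy Nash equilibrium is (Down, Y, III).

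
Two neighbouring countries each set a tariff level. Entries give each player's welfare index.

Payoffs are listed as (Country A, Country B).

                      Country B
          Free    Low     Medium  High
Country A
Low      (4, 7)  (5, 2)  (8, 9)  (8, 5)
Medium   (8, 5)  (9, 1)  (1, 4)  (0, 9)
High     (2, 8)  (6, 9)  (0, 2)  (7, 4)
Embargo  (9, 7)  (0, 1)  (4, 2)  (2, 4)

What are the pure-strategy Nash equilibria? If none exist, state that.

(Low, Medium), (Embargo, Free)

(Low, Free): Country A can switch to Medium (4 → 8). Not NE.
(Low, Low): Country A can switch to Medium (5 → 9). Not NE.
(Low, Medium): Country A gets 8, best alternative 4; Country B gets 9, best alternative 7. No profitable deviation — NE.
(Low, High): Country B can switch to Free (5 → 7). Not NE.
(Medium, Free): Country A can switch to Embargo (8 → 9). Not NE.
(Medium, Low): Country B can switch to Free (1 → 5). Not NE.
(Medium, Medium): Country A can switch to Low (1 → 8). Not NE.
(Embargo, Free): Country A gets 9, best alternative 8; Country B gets 7, best alternative 4. No profitable deviation — NE.
(The remaining 8 profiles each have a profitable deviation by the same check.)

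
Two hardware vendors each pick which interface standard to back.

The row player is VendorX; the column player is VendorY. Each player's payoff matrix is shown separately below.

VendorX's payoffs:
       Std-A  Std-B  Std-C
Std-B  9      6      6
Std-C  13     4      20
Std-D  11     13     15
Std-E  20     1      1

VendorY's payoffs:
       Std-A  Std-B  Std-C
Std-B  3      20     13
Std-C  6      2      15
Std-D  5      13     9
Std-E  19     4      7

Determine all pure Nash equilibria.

(Std-C, Std-C) and (Std-D, Std-B) and (Std-E, Std-A)

Check each profile: it is a Nash equilibrium iff no player can strictly gain by switching unilaterally.
(Std-B, Std-A): VendorX can switch to Std-C (9 → 13). Not NE.
(Std-B, Std-B): VendorX can switch to Std-D (6 → 13). Not NE.
(Std-B, Std-C): VendorX can switch to Std-C (6 → 20). Not NE.
(Std-C, Std-A): VendorX can switch to Std-E (13 → 20). Not NE.
(Std-C, Std-B): VendorX can switch to Std-B (4 → 6). Not NE.
(Std-C, Std-C): VendorX gets 20, best alternative 15; VendorY gets 15, best alternative 6. No profitable deviation — NE.
(Std-D, Std-A): VendorX can switch to Std-C (11 → 13). Not NE.
(Std-D, Std-B): VendorX gets 13, best alternative 6; VendorY gets 13, best alternative 9. No profitable deviation — NE.
(Std-D, Std-C): VendorX can switch to Std-C (15 → 20). Not NE.
(Std-E, Std-A): VendorX gets 20, best alternative 13; VendorY gets 19, best alternative 7. No profitable deviation — NE.
(Std-E, Std-B): VendorX can switch to Std-B (1 → 6). Not NE.
(The remaining 1 profile has a profitable deviation by the same check.)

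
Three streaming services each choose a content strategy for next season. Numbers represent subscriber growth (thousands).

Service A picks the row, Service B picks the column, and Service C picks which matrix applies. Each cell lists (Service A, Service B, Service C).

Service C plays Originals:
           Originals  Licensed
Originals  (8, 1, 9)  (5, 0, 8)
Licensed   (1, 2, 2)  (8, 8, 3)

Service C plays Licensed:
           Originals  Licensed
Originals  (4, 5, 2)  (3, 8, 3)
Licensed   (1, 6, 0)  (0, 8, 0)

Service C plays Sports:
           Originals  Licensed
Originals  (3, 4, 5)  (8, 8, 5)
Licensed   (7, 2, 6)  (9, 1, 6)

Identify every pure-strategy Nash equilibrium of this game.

(Originals, Originals, Originals): Service A gets 8, best alternative 1; Service B gets 1, best alternative 0; Service C gets 9, best alternative 5. No profitable deviation — NE.
(Originals, Originals, Licensed): Service B can switch to Licensed (5 → 8). Not NE.
(Originals, Originals, Sports): Service A can switch to Licensed (3 → 7). Not NE.
(Originals, Licensed, Originals): Service A can switch to Licensed (5 → 8). Not NE.
(Originals, Licensed, Licensed): Service C can switch to Originals (3 → 8). Not NE.
(Originals, Licensed, Sports): Service A can switch to Licensed (8 → 9). Not NE.
(Licensed, Originals, Originals): Service A can switch to Originals (1 → 8). Not NE.
(Licensed, Originals, Licensed): Service A can switch to Originals (1 → 4). Not NE.
(Licensed, Originals, Sports): Service A gets 7, best alternative 3; Service B gets 2, best alternative 1; Service C gets 6, best alternative 2. No profitable deviation — NE.
(Licensed, Licensed, Originals): Service C can switch to Sports (3 → 6). Not NE.
(Licensed, Licensed, Licensed): Service A can switch to Originals (0 → 3). Not NE.
(Licensed, Licensed, Sports): Service B can switch to Originals (1 → 2). Not NE.

(Originals, Originals, Originals), (Licensed, Originals, Sports)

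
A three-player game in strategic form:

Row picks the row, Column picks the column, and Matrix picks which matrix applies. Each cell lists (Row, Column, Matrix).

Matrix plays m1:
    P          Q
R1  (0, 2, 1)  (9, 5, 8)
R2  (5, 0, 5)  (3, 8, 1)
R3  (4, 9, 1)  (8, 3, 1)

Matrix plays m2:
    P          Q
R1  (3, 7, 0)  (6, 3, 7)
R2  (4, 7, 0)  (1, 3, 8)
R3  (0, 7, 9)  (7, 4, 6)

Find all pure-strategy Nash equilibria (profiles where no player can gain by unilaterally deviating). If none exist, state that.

(R1, Q, m1)

For each strategy profile, look for a profitable unilateral deviation.
(R1, P, m1): Row can switch to R2 (0 → 5). Not NE.
(R1, P, m2): Row can switch to R2 (3 → 4). Not NE.
(R1, Q, m1): Row gets 9, best alternative 8; Column gets 5, best alternative 2; Matrix gets 8, best alternative 7. No profitable deviation — NE.
(R1, Q, m2): Row can switch to R3 (6 → 7). Not NE.
(R2, P, m1): Column can switch to Q (0 → 8). Not NE.
(R2, P, m2): Matrix can switch to m1 (0 → 5). Not NE.
(R2, Q, m1): Row can switch to R1 (3 → 9). Not NE.
(R2, Q, m2): Row can switch to R1 (1 → 6). Not NE.
(R3, P, m1): Row can switch to R2 (4 → 5). Not NE.
(R3, P, m2): Row can switch to R1 (0 → 3). Not NE.
(R3, Q, m1): Row can switch to R1 (8 → 9). Not NE.
(The remaining 1 profile has a profitable deviation by the same check.)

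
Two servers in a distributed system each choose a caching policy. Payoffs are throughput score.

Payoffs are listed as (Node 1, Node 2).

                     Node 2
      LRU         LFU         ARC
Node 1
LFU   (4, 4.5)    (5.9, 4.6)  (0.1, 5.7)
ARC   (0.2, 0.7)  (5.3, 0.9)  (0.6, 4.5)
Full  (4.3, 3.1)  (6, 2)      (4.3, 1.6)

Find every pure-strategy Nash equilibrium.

Node 1 against LRU: payoffs 4, 0.2, 4.3 → best response Full.
Node 1 against LFU: payoffs 5.9, 5.3, 6 → best response Full.
Node 1 against ARC: payoffs 0.1, 0.6, 4.3 → best response Full.
Node 2 against LFU: payoffs 4.5, 4.6, 5.7 → best response ARC.
Node 2 against ARC: payoffs 0.7, 0.9, 4.5 → best response ARC.
Node 2 against Full: payoffs 3.1, 2, 1.6 → best response LRU.
Mutual best responses: (Full, LRU).

The unique pure-strategy Nash equilibrium is (Full, LRU).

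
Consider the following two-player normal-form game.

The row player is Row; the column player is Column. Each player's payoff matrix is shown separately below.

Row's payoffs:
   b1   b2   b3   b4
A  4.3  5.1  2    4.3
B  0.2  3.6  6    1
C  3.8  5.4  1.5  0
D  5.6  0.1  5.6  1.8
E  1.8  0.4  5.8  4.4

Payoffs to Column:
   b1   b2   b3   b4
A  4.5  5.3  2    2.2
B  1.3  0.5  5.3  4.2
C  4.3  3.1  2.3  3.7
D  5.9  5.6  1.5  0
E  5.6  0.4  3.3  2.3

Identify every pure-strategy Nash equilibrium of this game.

(B, b3), (D, b1)

Row against b1: payoffs 4.3, 0.2, 3.8, 5.6, 1.8 → best response D.
Row against b2: payoffs 5.1, 3.6, 5.4, 0.1, 0.4 → best response C.
Row against b3: payoffs 2, 6, 1.5, 5.6, 5.8 → best response B.
Row against b4: payoffs 4.3, 1, 0, 1.8, 4.4 → best response E.
Column against A: payoffs 4.5, 5.3, 2, 2.2 → best response b2.
Column against B: payoffs 1.3, 0.5, 5.3, 4.2 → best response b3.
Column against C: payoffs 4.3, 3.1, 2.3, 3.7 → best response b1.
Column against D: payoffs 5.9, 5.6, 1.5, 0 → best response b1.
Column against E: payoffs 5.6, 0.4, 3.3, 2.3 → best response b1.
Mutual best responses: (B, b3); (D, b1).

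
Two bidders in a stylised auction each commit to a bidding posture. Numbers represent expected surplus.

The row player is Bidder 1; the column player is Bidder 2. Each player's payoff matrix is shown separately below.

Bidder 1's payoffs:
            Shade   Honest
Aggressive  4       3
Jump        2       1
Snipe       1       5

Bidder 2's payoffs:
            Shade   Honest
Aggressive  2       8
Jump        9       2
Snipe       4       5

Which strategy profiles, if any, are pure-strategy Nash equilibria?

The unique pure-strategy Nash equilibrium is (Snipe, Honest).

Check each profile: it is a Nash equilibrium iff no player can strictly gain by switching unilaterally.
(Aggressive, Shade): Bidder 2 can switch to Honest (2 → 8). Not NE.
(Aggressive, Honest): Bidder 1 can switch to Snipe (3 → 5). Not NE.
(Jump, Shade): Bidder 1 can switch to Aggressive (2 → 4). Not NE.
(Jump, Honest): Bidder 1 can switch to Aggressive (1 → 3). Not NE.
(Snipe, Shade): Bidder 1 can switch to Aggressive (1 → 4). Not NE.
(Snipe, Honest): Bidder 1 gets 5, best alternative 3; Bidder 2 gets 5, best alternative 4. No profitable deviation — NE.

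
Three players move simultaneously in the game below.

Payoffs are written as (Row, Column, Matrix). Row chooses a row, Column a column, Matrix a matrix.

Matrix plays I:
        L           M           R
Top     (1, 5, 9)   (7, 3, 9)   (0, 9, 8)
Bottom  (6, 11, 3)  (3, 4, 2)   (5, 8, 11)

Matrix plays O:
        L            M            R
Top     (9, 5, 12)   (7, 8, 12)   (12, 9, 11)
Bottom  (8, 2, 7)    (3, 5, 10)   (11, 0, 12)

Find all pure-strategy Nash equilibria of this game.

For each strategy profile, look for a profitable unilateral deviation.
(Top, L, I): Row can switch to Bottom (1 → 6). Not NE.
(Top, L, O): Column can switch to M (5 → 8). Not NE.
(Top, M, I): Column can switch to L (3 → 5). Not NE.
(Top, M, O): Column can switch to R (8 → 9). Not NE.
(Top, R, I): Row can switch to Bottom (0 → 5). Not NE.
(Top, R, O): Row gets 12, best alternative 11; Column gets 9, best alternative 8; Matrix gets 11, best alternative 8. No profitable deviation — NE.
(Bottom, L, I): Matrix can switch to O (3 → 7). Not NE.
(Bottom, L, O): Row can switch to Top (8 → 9). Not NE.
(Bottom, M, I): Row can switch to Top (3 → 7). Not NE.
(The remaining 3 profiles each have a profitable deviation by the same check.)

The unique pure-strategy Nash equilibrium is (Top, R, O).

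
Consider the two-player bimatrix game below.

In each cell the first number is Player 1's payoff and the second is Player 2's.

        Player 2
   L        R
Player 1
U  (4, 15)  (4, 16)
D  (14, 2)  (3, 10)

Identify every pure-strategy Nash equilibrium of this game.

(U, R)

Player 1 against L: payoffs 4, 14 → best response D.
Player 1 against R: payoffs 4, 3 → best response U.
Player 2 against U: payoffs 15, 16 → best response R.
Player 2 against D: payoffs 2, 10 → best response R.
Mutual best responses: (U, R).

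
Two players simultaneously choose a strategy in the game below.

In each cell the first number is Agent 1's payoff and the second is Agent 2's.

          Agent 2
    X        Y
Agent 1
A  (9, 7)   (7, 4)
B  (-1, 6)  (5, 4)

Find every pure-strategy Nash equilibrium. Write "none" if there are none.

Agent 1 against X: payoffs 9, -1 → best response A.
Agent 1 against Y: payoffs 7, 5 → best response A.
Agent 2 against A: payoffs 7, 4 → best response X.
Agent 2 against B: payoffs 6, 4 → best response X.
Mutual best responses: (A, X).

Pure NE: (A, X)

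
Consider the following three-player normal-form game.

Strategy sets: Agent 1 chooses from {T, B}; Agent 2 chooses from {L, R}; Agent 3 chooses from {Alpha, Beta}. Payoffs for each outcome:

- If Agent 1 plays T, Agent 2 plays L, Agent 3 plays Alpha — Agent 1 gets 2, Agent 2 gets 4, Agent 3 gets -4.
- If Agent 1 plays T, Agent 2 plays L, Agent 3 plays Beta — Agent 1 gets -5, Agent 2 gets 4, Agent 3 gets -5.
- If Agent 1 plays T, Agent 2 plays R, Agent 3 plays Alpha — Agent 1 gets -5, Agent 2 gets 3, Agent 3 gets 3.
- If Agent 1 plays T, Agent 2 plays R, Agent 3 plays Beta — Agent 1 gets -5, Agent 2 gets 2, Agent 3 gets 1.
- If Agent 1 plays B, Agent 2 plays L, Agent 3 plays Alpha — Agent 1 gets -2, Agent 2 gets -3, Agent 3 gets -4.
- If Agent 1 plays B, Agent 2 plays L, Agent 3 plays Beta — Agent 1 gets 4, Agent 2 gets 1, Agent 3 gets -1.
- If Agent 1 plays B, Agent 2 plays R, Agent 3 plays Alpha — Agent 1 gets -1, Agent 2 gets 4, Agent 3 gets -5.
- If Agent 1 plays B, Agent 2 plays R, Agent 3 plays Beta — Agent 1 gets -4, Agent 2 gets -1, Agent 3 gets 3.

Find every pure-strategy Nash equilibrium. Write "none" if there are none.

The pure Nash equilibria are (T, L, Alpha); (B, L, Beta).

For each player, find the best response to each opponent profile; mutual best responses are the pure NE.
Agent 1 against (L, Alpha): payoffs 2, -2 → best response T.
Agent 1 against (L, Beta): payoffs -5, 4 → best response B.
Agent 1 against (R, Alpha): payoffs -5, -1 → best response B.
Agent 1 against (R, Beta): payoffs -5, -4 → best response B.
Agent 2 against (T, Alpha): payoffs 4, 3 → best response L.
Agent 2 against (T, Beta): payoffs 4, 2 → best response L.
Agent 2 against (B, Alpha): payoffs -3, 4 → best response R.
Agent 2 against (B, Beta): payoffs 1, -1 → best response L.
Agent 3 against (T, L): payoffs -4, -5 → best response Alpha.
Agent 3 against (T, R): payoffs 3, 1 → best response Alpha.
Agent 3 against (B, L): payoffs -4, -1 → best response Beta.
Agent 3 against (B, R): payoffs -5, 3 → best response Beta.
Mutual best responses: (T, L, Alpha); (B, L, Beta).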